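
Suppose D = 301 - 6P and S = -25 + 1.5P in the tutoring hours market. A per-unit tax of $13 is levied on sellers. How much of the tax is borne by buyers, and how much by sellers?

Buyers bear $2.6, sellers bear $10.4

Pre-tax equilibrium: P* = 652/15, Q* = 40.2.
Tax on sellers shifts supply to S = -25 + 1.5(P − 13) = -44.5 + 1.5P.
301 - 6P = -44.5 + 1.5P gives buyer price Pb = 691/15; sellers receive Ps = 691/15 − 13 = 496/15.
New quantity: Q = 301 − 6(691/15) = 24.6.
Buyer burden = 691/15 − 652/15 = 2.6; seller burden = 652/15 − 496/15 = 10.4.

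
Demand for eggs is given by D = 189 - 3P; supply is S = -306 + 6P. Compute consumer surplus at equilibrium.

Equilibrium: 189 - 3P = -306 + 6P gives P* = 55, Q* = 24.
Demand choke price (D = 0): P = 63.
CS = ½(63 − 55)(24) = 96.

Consumer surplus = 96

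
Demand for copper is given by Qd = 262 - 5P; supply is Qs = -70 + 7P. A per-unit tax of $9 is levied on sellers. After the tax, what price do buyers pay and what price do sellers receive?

Pre-tax equilibrium: P* = 83/3, Q* = 371/3.
Tax on sellers shifts supply to Qs = -70 + 7(P − 9) = -133 + 7P.
262 - 5P = -133 + 7P gives buyer price Pb = 395/12; sellers receive Ps = 395/12 − 9 = 287/12.
New quantity: Q = 262 − 5(395/12) = 1169/12.

Buyers pay 395/12, sellers receive 287/12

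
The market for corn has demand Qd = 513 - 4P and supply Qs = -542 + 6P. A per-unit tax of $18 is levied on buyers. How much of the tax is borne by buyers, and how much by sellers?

Buyers bear $10.8, sellers bear $7.2

Pre-tax equilibrium: P* = 105.5, Q* = 91.
Tax on buyers shifts demand to Qd = 513 − 4(P + 18) = 441 - 4P.
441 - 4P = -542 + 6P gives seller price Ps = 98.3; buyers pay Pb = 98.3 + 18 = 116.3.
New quantity: Q = 513 − 4(116.3) = 47.8.
Buyer burden = 116.3 − 105.5 = 10.8; seller burden = 105.5 − 98.3 = 7.2.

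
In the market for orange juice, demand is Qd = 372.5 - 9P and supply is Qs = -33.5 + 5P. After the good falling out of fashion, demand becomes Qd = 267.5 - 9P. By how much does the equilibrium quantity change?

ΔQ = -37.5

Original equilibrium: P* = 29, Q* = 111.5.
New equilibrium: 267.5 - 9P = -33.5 + 5P, so 301 = 14P and P' = 21.5; Q' = 267.5 − 9(21.5) = 74.
Change in quantity: 74 − 111.5 = -37.5.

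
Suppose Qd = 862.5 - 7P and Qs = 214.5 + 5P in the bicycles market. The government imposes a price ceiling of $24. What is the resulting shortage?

Shortage = 360

Equilibrium price would be P* = 54, so the ceiling at 24 binds.
At P = 24: Qd = 862.5 − 7(24) = 694.5, Qs = 214.5 + 5(24) = 334.5.
Shortage = 694.5 − 334.5 = 360.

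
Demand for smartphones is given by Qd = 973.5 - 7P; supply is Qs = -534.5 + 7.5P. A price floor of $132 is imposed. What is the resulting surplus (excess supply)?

Equilibrium price would be P* = 104, so the floor at 132 binds.
At P = 132: Qd = 49.5, Qs = 455.5.
Surplus = 455.5 − 49.5 = 406.

Surplus = 406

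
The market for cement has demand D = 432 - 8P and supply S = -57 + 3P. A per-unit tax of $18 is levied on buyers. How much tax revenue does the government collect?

Tax revenue = 7344/11

Pre-tax equilibrium: P* = 489/11, Q* = 840/11.
Tax on buyers shifts demand to D = 432 − 8(P + 18) = 288 - 8P.
288 - 8P = -57 + 3P gives seller price Ps = 345/11; buyers pay Pb = 345/11 + 18 = 543/11.
New quantity: Q = 432 − 8(543/11) = 408/11.
Revenue = 18 × 408/11 = 7344/11.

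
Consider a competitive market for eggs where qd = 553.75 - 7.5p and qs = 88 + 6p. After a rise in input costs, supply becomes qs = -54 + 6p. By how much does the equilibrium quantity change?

Δq = -710/9

Original equilibrium: p* = 34.5, q* = 295.
New equilibrium: 553.75 - 7.5p = -54 + 6p, so 607.75 = 13.5p and p' = 2431/54; q' = 553.75 − 7.5(2431/54) = 1945/9.
Change in quantity: 1945/9 − 295 = -710/9.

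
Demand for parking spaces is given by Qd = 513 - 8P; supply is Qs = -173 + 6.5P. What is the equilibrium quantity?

Set Qd = Qs: 513 - 8P = -173 + 6.5P.
686 = 14.5P, so P* = 1372/29.
Q* = 513 − 8(1372/29) = 3901/29.

Q* = 3901/29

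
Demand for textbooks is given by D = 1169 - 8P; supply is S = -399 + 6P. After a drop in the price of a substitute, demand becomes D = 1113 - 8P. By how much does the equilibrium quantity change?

Original equilibrium: P* = 112, Q* = 273.
New equilibrium: 1113 - 8P = -399 + 6P, so 1512 = 14P and P' = 108; Q' = 1113 − 8(108) = 249.
Change in quantity: 249 − 273 = -24.

ΔQ = -24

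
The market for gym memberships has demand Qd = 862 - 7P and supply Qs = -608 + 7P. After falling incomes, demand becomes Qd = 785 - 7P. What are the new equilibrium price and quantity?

P' = 99.5, Q' = 88.5

Original equilibrium: P* = 105, Q* = 127.
New equilibrium: 785 - 7P = -608 + 7P, so 1393 = 14P and P' = 99.5; Q' = 785 − 7(99.5) = 88.5.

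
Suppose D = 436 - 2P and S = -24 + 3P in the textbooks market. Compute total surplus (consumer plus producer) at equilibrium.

Total surplus = 26460

Equilibrium: 436 - 2P = -24 + 3P gives P* = 92, Q* = 252.
Demand choke price: P = 218; supply starts at P = 8.
CS = ½(218 − 92)(252) = 15876; PS = ½(92 − 8)(252) = 10584.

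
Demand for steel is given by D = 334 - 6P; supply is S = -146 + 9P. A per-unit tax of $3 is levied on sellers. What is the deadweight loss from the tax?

Pre-tax equilibrium: P* = 32, Q* = 142.
Tax on sellers shifts supply to S = -146 + 9(P − 3) = -173 + 9P.
334 - 6P = -173 + 9P gives buyer price Pb = 33.8; sellers receive Ps = 33.8 − 3 = 30.8.
New quantity: Q = 334 − 6(33.8) = 131.2.
DWL = ½ × 3 × (142 − 131.2) = 16.2.

Deadweight loss = 16.2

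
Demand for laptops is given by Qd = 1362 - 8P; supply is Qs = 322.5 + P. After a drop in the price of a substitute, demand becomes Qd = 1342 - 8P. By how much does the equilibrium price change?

ΔP = -20/9

Original equilibrium: P* = 115.5, Q* = 438.
New equilibrium: 1342 - 8P = 322.5 + P, so 1019.5 = 9P and P' = 2039/18; Q' = 1342 − 8(2039/18) = 3922/9.
Change in price: 2039/18 − 115.5 = -20/9.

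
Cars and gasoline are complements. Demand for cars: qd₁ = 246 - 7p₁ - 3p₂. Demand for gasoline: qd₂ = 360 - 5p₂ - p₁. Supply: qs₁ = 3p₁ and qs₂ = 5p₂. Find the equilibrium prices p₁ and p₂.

Market 1: 246 - 7p₁ - 3p₂ = 3p₁ → 10p₁ + 3p₂ = 246.
Market 2: 10p₂ + p₁ = 360.
Eliminating p₂: 10×(1) − 3×(2) gives 97p₁ = 1380, so p₁ = 1380/97.
Back-substitute into (2): p₂ = (360 − 1×1380/97) / 10 = 3354/97.

p₁ = 1380/97, p₂ = 3354/97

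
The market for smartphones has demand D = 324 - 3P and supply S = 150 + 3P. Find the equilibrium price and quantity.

Set D = S: 324 - 3P = 150 + 3P.
174 = 6P, so P* = 29.
Q* = 324 − 3(29) = 237.

P* = 29, Q* = 237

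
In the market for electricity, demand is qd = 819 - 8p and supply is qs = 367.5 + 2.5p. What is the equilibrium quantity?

q* = 475

Set qd = qs: 819 - 8p = 367.5 + 2.5p.
451.5 = 10.5p, so p* = 43.
q* = 819 − 8(43) = 475.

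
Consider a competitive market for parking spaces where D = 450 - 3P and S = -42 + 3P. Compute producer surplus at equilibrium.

Equilibrium: 450 - 3P = -42 + 3P gives P* = 82, Q* = 204.
Supply starts at P = 14 (where S = 0).
PS = ½(82 − 14)(204) = 6936.

Producer surplus = 6936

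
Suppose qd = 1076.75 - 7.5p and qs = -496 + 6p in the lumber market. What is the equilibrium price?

Set qd = qs: 1076.75 - 7.5p = -496 + 6p.
1572.75 = 13.5p, so p* = 116.5.
q* = 1076.75 − 7.5(116.5) = 203.

p* = 116.5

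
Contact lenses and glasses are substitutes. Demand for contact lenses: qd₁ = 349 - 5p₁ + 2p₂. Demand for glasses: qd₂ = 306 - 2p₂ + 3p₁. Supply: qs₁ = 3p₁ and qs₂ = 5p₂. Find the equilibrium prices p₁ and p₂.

p₁ = 61.1, p₂ = 69.9

Market 1: 349 - 5p₁ + 2p₂ = 3p₁ → 8p₁ - 2p₂ = 349.
Market 2: 7p₂ - 3p₁ = 306.
Eliminating p₂: 7×(1) + 2×(2) gives 50p₁ = 3055, so p₁ = 61.1.
Back-substitute into (2): p₂ = (306 + 3×61.1) / 7 = 69.9.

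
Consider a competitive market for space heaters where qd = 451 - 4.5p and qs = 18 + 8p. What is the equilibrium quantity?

q* = 295.12

Set qd = qs: 451 - 4.5p = 18 + 8p.
433 = 12.5p, so p* = 34.64.
q* = 451 − 4.5(34.64) = 295.12.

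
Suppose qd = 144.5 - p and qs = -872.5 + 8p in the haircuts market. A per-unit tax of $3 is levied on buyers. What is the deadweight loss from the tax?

Pre-tax equilibrium: p* = 113, q* = 31.5.
Tax on buyers shifts demand to qd = 144.5 − 1(p + 3) = 141.5 - p.
141.5 - p = -872.5 + 8p gives seller price ps = 338/3; buyers pay pb = 338/3 + 3 = 347/3.
New quantity: q = 144.5 − 1(347/3) = 173/6.
DWL = ½ × 3 × (31.5 − 173/6) = 4.

Deadweight loss = 4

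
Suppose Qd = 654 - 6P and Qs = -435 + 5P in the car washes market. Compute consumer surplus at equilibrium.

Equilibrium: 654 - 6P = -435 + 5P gives P* = 99, Q* = 60.
Demand choke price (Qd = 0): P = 109.
CS = ½(109 − 99)(60) = 300.

Consumer surplus = 300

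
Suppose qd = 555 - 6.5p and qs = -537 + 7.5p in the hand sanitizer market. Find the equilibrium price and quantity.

p* = 78, q* = 48

Set qd = qs: 555 - 6.5p = -537 + 7.5p.
1092 = 14p, so p* = 78.
q* = 555 − 6.5(78) = 48.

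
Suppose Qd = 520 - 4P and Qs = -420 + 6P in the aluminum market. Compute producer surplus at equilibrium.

Producer surplus = 1728

Equilibrium: 520 - 4P = -420 + 6P gives P* = 94, Q* = 144.
Supply starts at P = 70 (where Qs = 0).
PS = ½(94 − 70)(144) = 1728.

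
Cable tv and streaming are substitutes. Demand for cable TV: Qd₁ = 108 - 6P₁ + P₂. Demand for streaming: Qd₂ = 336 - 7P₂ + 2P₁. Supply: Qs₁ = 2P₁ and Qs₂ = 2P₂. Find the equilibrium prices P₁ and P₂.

Market 1: 108 - 6P₁ + P₂ = 2P₁ → 8P₁ - P₂ = 108.
Market 2: 9P₂ - 2P₁ = 336.
Eliminating P₂: 9×(1) + 1×(2) gives 70P₁ = 1308, so P₁ = 654/35.
Back-substitute into (2): P₂ = (336 + 2×654/35) / 9 = 1452/35.

P₁ = 654/35, P₂ = 1452/35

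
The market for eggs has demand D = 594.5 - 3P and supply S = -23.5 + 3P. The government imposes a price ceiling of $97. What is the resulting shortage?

Equilibrium price would be P* = 103, so the ceiling at 97 binds.
At P = 97: D = 594.5 − 3(97) = 303.5, S = -23.5 + 3(97) = 267.5.
Shortage = 303.5 − 267.5 = 36.

Shortage = 36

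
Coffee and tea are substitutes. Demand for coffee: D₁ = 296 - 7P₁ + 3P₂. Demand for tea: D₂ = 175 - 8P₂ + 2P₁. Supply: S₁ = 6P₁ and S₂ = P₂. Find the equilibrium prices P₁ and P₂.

Market 1: 296 - 7P₁ + 3P₂ = 6P₁ → 13P₁ - 3P₂ = 296.
Market 2: 9P₂ - 2P₁ = 175.
Eliminating P₂: 9×(1) + 3×(2) gives 111P₁ = 3189, so P₁ = 1063/37.
Back-substitute into (2): P₂ = (175 + 2×1063/37) / 9 = 2867/111.

P₁ = 1063/37, P₂ = 2867/111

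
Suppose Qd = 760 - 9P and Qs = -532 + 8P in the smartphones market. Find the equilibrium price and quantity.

Set Qd = Qs: 760 - 9P = -532 + 8P.
1292 = 17P, so P* = 76.
Q* = 760 − 9(76) = 76.

P* = 76, Q* = 76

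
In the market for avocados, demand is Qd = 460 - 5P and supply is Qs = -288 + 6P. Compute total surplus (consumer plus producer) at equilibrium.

Equilibrium: 460 - 5P = -288 + 6P gives P* = 68, Q* = 120.
Demand choke price: P = 92; supply starts at P = 48.
CS = ½(92 − 68)(120) = 1440; PS = ½(68 − 48)(120) = 1200.

Total surplus = 2640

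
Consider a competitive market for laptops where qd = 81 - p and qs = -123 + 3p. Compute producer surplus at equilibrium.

Equilibrium: 81 - p = -123 + 3p gives p* = 51, q* = 30.
Supply starts at p = 41 (where qs = 0).
PS = ½(51 − 41)(30) = 150.

Producer surplus = 150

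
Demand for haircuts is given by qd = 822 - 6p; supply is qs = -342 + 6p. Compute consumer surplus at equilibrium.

Consumer surplus = 4800

Equilibrium: 822 - 6p = -342 + 6p gives p* = 97, q* = 240.
Demand choke price (qd = 0): p = 137.
CS = ½(137 − 97)(240) = 4800.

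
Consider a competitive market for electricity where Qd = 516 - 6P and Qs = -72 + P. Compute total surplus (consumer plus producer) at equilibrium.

Total surplus = 84

Equilibrium: 516 - 6P = -72 + P gives P* = 84, Q* = 12.
Demand choke price: P = 86; supply starts at P = 72.
CS = ½(86 − 84)(12) = 12; PS = ½(84 − 72)(12) = 72.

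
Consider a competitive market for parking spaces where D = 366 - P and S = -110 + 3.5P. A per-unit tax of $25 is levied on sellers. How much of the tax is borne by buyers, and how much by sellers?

Pre-tax equilibrium: P* = 952/9, Q* = 2342/9.
Tax on sellers shifts supply to S = -110 + 3.5(P − 25) = -197.5 + 3.5P.
366 - P = -197.5 + 3.5P gives buyer price Pb = 1127/9; sellers receive Ps = 1127/9 − 25 = 902/9.
New quantity: Q = 366 − 1(1127/9) = 2167/9.
Buyer burden = 1127/9 − 952/9 = 175/9; seller burden = 952/9 − 902/9 = 50/9.

Buyers bear 175/9, sellers bear 50/9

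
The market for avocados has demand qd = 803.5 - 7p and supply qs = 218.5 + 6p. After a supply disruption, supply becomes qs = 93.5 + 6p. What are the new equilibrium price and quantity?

p' = 710/13, q' = 10951/26

Original equilibrium: p* = 45, q* = 488.5.
New equilibrium: 803.5 - 7p = 93.5 + 6p, so 710 = 13p and p' = 710/13; q' = 803.5 − 7(710/13) = 10951/26.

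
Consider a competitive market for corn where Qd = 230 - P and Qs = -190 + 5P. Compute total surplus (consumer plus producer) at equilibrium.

Total surplus = 15360

Equilibrium: 230 - P = -190 + 5P gives P* = 70, Q* = 160.
Demand choke price: P = 230; supply starts at P = 38.
CS = ½(230 − 70)(160) = 12800; PS = ½(70 − 38)(160) = 2560.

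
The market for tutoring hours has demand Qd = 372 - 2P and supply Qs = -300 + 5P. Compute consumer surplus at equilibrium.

Consumer surplus = 8100

Equilibrium: 372 - 2P = -300 + 5P gives P* = 96, Q* = 180.
Demand choke price (Qd = 0): P = 186.
CS = ½(186 − 96)(180) = 8100.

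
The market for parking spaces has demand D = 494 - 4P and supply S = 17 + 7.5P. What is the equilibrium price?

P* = 954/23

Set D = S: 494 - 4P = 17 + 7.5P.
477 = 11.5P, so P* = 954/23.
Q* = 494 − 4(954/23) = 7546/23.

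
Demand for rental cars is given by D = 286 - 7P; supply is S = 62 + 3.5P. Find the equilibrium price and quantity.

P* = 64/3, Q* = 410/3

Set D = S: 286 - 7P = 62 + 3.5P.
224 = 10.5P, so P* = 64/3.
Q* = 286 − 7(64/3) = 410/3.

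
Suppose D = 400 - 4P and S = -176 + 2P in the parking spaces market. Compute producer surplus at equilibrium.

Equilibrium: 400 - 4P = -176 + 2P gives P* = 96, Q* = 16.
Supply starts at P = 88 (where S = 0).
PS = ½(96 − 88)(16) = 64.

Producer surplus = 64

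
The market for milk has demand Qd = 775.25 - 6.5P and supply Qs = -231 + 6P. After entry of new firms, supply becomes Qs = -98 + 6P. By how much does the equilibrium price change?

Original equilibrium: P* = 80.5, Q* = 252.
New equilibrium: 775.25 - 6.5P = -98 + 6P, so 873.25 = 12.5P and P' = 69.86; Q' = 775.25 − 6.5(69.86) = 321.16.
Change in price: 69.86 − 80.5 = -10.64.

ΔP = -10.64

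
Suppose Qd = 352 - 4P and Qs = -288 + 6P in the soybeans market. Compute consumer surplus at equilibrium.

Consumer surplus = 1152

Equilibrium: 352 - 4P = -288 + 6P gives P* = 64, Q* = 96.
Demand choke price (Qd = 0): P = 88.
CS = ½(88 − 64)(96) = 1152.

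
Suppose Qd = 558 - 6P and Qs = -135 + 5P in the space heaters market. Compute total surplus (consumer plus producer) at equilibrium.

Equilibrium: 558 - 6P = -135 + 5P gives P* = 63, Q* = 180.
Demand choke price: P = 93; supply starts at P = 27.
CS = ½(93 − 63)(180) = 2700; PS = ½(63 − 27)(180) = 3240.

Total surplus = 5940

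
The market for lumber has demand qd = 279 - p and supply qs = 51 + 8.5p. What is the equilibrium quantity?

q* = 255

Set qd = qs: 279 - p = 51 + 8.5p.
228 = 9.5p, so p* = 24.
q* = 279 − 1(24) = 255.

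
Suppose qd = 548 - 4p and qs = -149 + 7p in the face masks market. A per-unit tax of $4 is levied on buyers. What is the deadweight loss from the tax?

Pre-tax equilibrium: p* = 697/11, q* = 3240/11.
Tax on buyers shifts demand to qd = 548 − 4(p + 4) = 532 - 4p.
532 - 4p = -149 + 7p gives seller price ps = 681/11; buyers pay pb = 681/11 + 4 = 725/11.
New quantity: q = 548 − 4(725/11) = 3128/11.
DWL = ½ × 4 × (3240/11 − 3128/11) = 224/11.

Deadweight loss = 224/11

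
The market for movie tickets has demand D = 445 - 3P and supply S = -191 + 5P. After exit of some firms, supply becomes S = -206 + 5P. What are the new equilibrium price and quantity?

P' = 81.375, Q' = 200.875

Original equilibrium: P* = 79.5, Q* = 206.5.
New equilibrium: 445 - 3P = -206 + 5P, so 651 = 8P and P' = 81.375; Q' = 445 − 3(81.375) = 200.875.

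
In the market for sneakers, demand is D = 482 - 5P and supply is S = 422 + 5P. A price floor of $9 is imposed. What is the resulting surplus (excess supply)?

Surplus = 30

Equilibrium price would be P* = 6, so the floor at 9 binds.
At P = 9: D = 437, S = 467.
Surplus = 467 − 437 = 30.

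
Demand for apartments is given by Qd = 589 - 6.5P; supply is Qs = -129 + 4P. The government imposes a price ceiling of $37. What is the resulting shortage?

Equilibrium price would be P* = 1436/21, so the ceiling at 37 binds.
At P = 37: Qd = 589 − 6.5(37) = 348.5, Qs = -129 + 4(37) = 19.
Shortage = 348.5 − 19 = 329.5.

Shortage = 329.5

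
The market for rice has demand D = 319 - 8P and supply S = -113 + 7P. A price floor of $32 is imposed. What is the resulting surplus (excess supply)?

Surplus = 48

Equilibrium price would be P* = 28.8, so the floor at 32 binds.
At P = 32: D = 63, S = 111.
Surplus = 111 − 63 = 48.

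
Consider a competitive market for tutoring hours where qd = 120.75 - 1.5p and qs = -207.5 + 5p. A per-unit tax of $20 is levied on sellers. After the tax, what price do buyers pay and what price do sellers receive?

Buyers pay 1713/26, sellers receive 1193/26

Pre-tax equilibrium: p* = 50.5, q* = 45.
Tax on sellers shifts supply to qs = -207.5 + 5(p − 20) = -307.5 + 5p.
120.75 - 1.5p = -307.5 + 5p gives buyer price pb = 1713/26; sellers receive ps = 1713/26 − 20 = 1193/26.
New quantity: q = 120.75 − 1.5(1713/26) = 285/13.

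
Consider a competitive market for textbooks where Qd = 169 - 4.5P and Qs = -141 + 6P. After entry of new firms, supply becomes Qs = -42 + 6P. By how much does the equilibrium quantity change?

ΔQ = 297/7

Original equilibrium: P* = 620/21, Q* = 253/7.
New equilibrium: 169 - 4.5P = -42 + 6P, so 211 = 10.5P and P' = 422/21; Q' = 169 − 4.5(422/21) = 550/7.
Change in quantity: 550/7 − 253/7 = 297/7.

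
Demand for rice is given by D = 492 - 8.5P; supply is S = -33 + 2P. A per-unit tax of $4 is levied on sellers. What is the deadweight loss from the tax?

Deadweight loss = 272/21

Pre-tax equilibrium: P* = 50, Q* = 67.
Tax on sellers shifts supply to S = -33 + 2(P − 4) = -41 + 2P.
492 - 8.5P = -41 + 2P gives buyer price Pb = 1066/21; sellers receive Ps = 1066/21 − 4 = 982/21.
New quantity: Q = 492 − 8.5(1066/21) = 1271/21.
DWL = ½ × 4 × (67 − 1271/21) = 272/21.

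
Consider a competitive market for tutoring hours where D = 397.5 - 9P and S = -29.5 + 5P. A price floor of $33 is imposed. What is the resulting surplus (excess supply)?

Equilibrium price would be P* = 30.5, so the floor at 33 binds.
At P = 33: D = 100.5, S = 135.5.
Surplus = 135.5 − 100.5 = 35.

Surplus = 35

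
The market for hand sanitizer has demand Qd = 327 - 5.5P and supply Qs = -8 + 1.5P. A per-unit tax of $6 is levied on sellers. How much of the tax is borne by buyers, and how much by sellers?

Buyers bear 9/7, sellers bear 33/7

Pre-tax equilibrium: P* = 335/7, Q* = 893/14.
Tax on sellers shifts supply to Qs = -8 + 1.5(P − 6) = -17 + 1.5P.
327 - 5.5P = -17 + 1.5P gives buyer price Pb = 344/7; sellers receive Ps = 344/7 − 6 = 302/7.
New quantity: Q = 327 − 5.5(344/7) = 397/7.
Buyer burden = 344/7 − 335/7 = 9/7; seller burden = 335/7 − 302/7 = 33/7.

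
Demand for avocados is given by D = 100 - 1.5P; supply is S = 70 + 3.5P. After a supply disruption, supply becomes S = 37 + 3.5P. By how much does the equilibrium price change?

Original equilibrium: P* = 6, Q* = 91.
New equilibrium: 100 - 1.5P = 37 + 3.5P, so 63 = 5P and P' = 12.6; Q' = 100 − 1.5(12.6) = 81.1.
Change in price: 12.6 − 6 = 6.6.

ΔP = 6.6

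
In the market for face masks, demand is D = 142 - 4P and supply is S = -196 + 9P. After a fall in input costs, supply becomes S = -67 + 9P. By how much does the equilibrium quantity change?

ΔQ = 516/13

Original equilibrium: P* = 26, Q* = 38.
New equilibrium: 142 - 4P = -67 + 9P, so 209 = 13P and P' = 209/13; Q' = 142 − 4(209/13) = 1010/13.
Change in quantity: 1010/13 − 38 = 516/13.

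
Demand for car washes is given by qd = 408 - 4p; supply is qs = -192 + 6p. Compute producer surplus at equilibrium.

Producer surplus = 2352

Equilibrium: 408 - 4p = -192 + 6p gives p* = 60, q* = 168.
Supply starts at p = 32 (where qs = 0).
PS = ½(60 − 32)(168) = 2352.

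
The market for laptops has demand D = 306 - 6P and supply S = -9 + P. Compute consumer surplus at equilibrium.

Equilibrium: 306 - 6P = -9 + P gives P* = 45, Q* = 36.
Demand choke price (D = 0): P = 51.
CS = ½(51 − 45)(36) = 108.

Consumer surplus = 108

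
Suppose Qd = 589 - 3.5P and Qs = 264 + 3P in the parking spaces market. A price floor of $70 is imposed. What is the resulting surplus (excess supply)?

Surplus = 130

Equilibrium price would be P* = 50, so the floor at 70 binds.
At P = 70: Qd = 344, Qs = 474.
Surplus = 474 − 344 = 130.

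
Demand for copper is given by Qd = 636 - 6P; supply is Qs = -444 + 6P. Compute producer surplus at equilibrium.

Producer surplus = 768

Equilibrium: 636 - 6P = -444 + 6P gives P* = 90, Q* = 96.
Supply starts at P = 74 (where Qs = 0).
PS = ½(90 − 74)(96) = 768.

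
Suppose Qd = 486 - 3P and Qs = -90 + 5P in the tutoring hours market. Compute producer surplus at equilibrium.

Equilibrium: 486 - 3P = -90 + 5P gives P* = 72, Q* = 270.
Supply starts at P = 18 (where Qs = 0).
PS = ½(72 − 18)(270) = 7290.

Producer surplus = 7290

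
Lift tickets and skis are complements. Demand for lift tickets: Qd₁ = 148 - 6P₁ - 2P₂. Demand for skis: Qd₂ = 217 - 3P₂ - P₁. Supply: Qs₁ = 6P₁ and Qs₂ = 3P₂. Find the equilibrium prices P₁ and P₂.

P₁ = 227/35, P₂ = 1228/35

Market 1: 148 - 6P₁ - 2P₂ = 6P₁ → 12P₁ + 2P₂ = 148.
Market 2: 6P₂ + P₁ = 217.
Eliminating P₂: 6×(1) − 2×(2) gives 70P₁ = 454, so P₁ = 227/35.
Back-substitute into (2): P₂ = (217 − 1×227/35) / 6 = 1228/35.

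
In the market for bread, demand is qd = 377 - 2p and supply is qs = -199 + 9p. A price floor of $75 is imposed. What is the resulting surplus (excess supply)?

Equilibrium price would be p* = 576/11, so the floor at 75 binds.
At p = 75: qd = 227, qs = 476.
Surplus = 476 − 227 = 249.

Surplus = 249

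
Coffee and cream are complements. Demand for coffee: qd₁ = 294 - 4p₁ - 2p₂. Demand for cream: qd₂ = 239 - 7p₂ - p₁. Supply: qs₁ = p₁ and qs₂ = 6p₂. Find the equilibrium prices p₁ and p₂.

Market 1: 294 - 4p₁ - 2p₂ = p₁ → 5p₁ + 2p₂ = 294.
Market 2: 13p₂ + p₁ = 239.
Eliminating p₂: 13×(1) − 2×(2) gives 63p₁ = 3344, so p₁ = 3344/63.
Back-substitute into (2): p₂ = (239 − 1×3344/63) / 13 = 901/63.

p₁ = 3344/63, p₂ = 901/63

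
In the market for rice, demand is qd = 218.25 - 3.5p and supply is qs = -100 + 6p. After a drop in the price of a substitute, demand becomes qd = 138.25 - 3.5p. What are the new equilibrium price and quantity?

Original equilibrium: p* = 33.5, q* = 101.
New equilibrium: 138.25 - 3.5p = -100 + 6p, so 238.25 = 9.5p and p' = 953/38; q' = 138.25 − 3.5(953/38) = 959/19.

p' = 953/38, q' = 959/19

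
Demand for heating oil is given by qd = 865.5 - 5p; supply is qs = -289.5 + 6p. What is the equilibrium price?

p* = 105

Set qd = qs: 865.5 - 5p = -289.5 + 6p.
1155 = 11p, so p* = 105.
q* = 865.5 − 5(105) = 340.5.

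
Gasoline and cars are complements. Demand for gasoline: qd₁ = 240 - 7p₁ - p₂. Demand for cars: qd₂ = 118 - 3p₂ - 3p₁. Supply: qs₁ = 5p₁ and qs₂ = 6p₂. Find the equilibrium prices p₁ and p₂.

Market 1: 240 - 7p₁ - p₂ = 5p₁ → 12p₁ + p₂ = 240.
Market 2: 9p₂ + 3p₁ = 118.
Eliminating p₂: 9×(1) − 1×(2) gives 105p₁ = 2042, so p₁ = 2042/105.
Back-substitute into (2): p₂ = (118 − 3×2042/105) / 9 = 232/35.

p₁ = 2042/105, p₂ = 232/35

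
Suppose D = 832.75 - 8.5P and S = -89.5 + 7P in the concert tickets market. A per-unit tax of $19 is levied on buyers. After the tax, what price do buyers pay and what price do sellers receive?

Buyers pay 4221/62, sellers receive 3043/62

Pre-tax equilibrium: P* = 59.5, Q* = 327.
Tax on buyers shifts demand to D = 832.75 − 8.5(P + 19) = 671.25 - 8.5P.
671.25 - 8.5P = -89.5 + 7P gives seller price Ps = 3043/62; buyers pay Pb = 3043/62 + 19 = 4221/62.
New quantity: Q = 832.75 − 8.5(4221/62) = 7876/31.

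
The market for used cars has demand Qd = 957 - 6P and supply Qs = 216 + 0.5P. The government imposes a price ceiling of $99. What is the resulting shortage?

Shortage = 97.5

Equilibrium price would be P* = 114, so the ceiling at 99 binds.
At P = 99: Qd = 957 − 6(99) = 363, Qs = 216 + 0.5(99) = 265.5.
Shortage = 363 − 265.5 = 97.5.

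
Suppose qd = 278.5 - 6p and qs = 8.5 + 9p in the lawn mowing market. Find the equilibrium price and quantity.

p* = 18, q* = 170.5

Set qd = qs: 278.5 - 6p = 8.5 + 9p.
270 = 15p, so p* = 18.
q* = 278.5 − 6(18) = 170.5.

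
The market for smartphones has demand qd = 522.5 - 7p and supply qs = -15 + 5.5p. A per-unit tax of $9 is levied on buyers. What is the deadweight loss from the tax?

Pre-tax equilibrium: p* = 43, q* = 221.5.
Tax on buyers shifts demand to qd = 522.5 − 7(p + 9) = 459.5 - 7p.
459.5 - 7p = -15 + 5.5p gives seller price ps = 37.96; buyers pay pb = 37.96 + 9 = 46.96.
New quantity: q = 522.5 − 7(46.96) = 193.78.
DWL = ½ × 9 × (221.5 − 193.78) = 124.74.

Deadweight loss = 124.74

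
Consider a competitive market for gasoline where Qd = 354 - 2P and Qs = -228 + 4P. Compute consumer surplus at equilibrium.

Equilibrium: 354 - 2P = -228 + 4P gives P* = 97, Q* = 160.
Demand choke price (Qd = 0): P = 177.
CS = ½(177 − 97)(160) = 6400.

Consumer surplus = 6400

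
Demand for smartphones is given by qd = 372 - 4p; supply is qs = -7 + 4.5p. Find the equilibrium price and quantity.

p* = 758/17, q* = 3292/17

Set qd = qs: 372 - 4p = -7 + 4.5p.
379 = 8.5p, so p* = 758/17.
q* = 372 − 4(758/17) = 3292/17.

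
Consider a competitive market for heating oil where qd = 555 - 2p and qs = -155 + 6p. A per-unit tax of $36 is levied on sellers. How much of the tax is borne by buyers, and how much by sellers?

Buyers bear $27, sellers bear $9

Pre-tax equilibrium: p* = 88.75, q* = 377.5.
Tax on sellers shifts supply to qs = -155 + 6(p − 36) = -371 + 6p.
555 - 2p = -371 + 6p gives buyer price pb = 115.75; sellers receive ps = 115.75 − 36 = 79.75.
New quantity: q = 555 − 2(115.75) = 323.5.
Buyer burden = 115.75 − 88.75 = 27; seller burden = 88.75 − 79.75 = 9.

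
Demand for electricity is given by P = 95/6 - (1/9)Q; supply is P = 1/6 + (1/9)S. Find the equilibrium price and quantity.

Set the two price expressions equal: 95/6 - (1/9)Q = 1/6 + (1/9)Q.
47/3 = (2/9)Q, so Q* = 70.5.
P* = 95/6 − (1/9)(70.5) = 8.

P* = 8, Q* = 70.5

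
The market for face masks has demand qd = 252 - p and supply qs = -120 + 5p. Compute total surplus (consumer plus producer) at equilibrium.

Equilibrium: 252 - p = -120 + 5p gives p* = 62, q* = 190.
Demand choke price: p = 252; supply starts at p = 24.
CS = ½(252 − 62)(190) = 18050; PS = ½(62 − 24)(190) = 3610.

Total surplus = 21660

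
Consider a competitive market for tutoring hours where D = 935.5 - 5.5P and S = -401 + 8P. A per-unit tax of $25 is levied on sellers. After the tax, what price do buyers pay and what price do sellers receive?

Buyers pay 3073/27, sellers receive 2398/27

Pre-tax equilibrium: P* = 99, Q* = 391.
Tax on sellers shifts supply to S = -401 + 8(P − 25) = -601 + 8P.
935.5 - 5.5P = -601 + 8P gives buyer price Pb = 3073/27; sellers receive Ps = 3073/27 − 25 = 2398/27.
New quantity: Q = 935.5 − 5.5(3073/27) = 8357/27.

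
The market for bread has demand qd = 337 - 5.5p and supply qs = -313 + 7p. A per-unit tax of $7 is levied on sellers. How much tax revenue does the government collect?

Tax revenue = 206.08

Pre-tax equilibrium: p* = 52, q* = 51.
Tax on sellers shifts supply to qs = -313 + 7(p − 7) = -362 + 7p.
337 - 5.5p = -362 + 7p gives buyer price pb = 55.92; sellers receive ps = 55.92 − 7 = 48.92.
New quantity: q = 337 − 5.5(55.92) = 29.44.
Revenue = 7 × 29.44 = 206.08.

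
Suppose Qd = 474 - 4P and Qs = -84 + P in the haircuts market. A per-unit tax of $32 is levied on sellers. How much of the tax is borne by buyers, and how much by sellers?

Buyers bear $6.4, sellers bear $25.6

Pre-tax equilibrium: P* = 111.6, Q* = 27.6.
Tax on sellers shifts supply to Qs = -84 + 1(P − 32) = -116 + P.
474 - 4P = -116 + P gives buyer price Pb = 118; sellers receive Ps = 118 − 32 = 86.
New quantity: Q = 474 − 4(118) = 2.
Buyer burden = 118 − 111.6 = 6.4; seller burden = 111.6 − 86 = 25.6.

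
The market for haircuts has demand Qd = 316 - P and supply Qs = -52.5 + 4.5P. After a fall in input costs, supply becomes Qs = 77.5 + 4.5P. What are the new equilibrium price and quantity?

Original equilibrium: P* = 67, Q* = 249.
New equilibrium: 316 - P = 77.5 + 4.5P, so 238.5 = 5.5P and P' = 477/11; Q' = 316 − 1(477/11) = 2999/11.

P' = 477/11, Q' = 2999/11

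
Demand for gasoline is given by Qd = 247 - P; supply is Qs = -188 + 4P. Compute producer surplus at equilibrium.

Producer surplus = 3200

Equilibrium: 247 - P = -188 + 4P gives P* = 87, Q* = 160.
Supply starts at P = 47 (where Qs = 0).
PS = ½(87 − 47)(160) = 3200.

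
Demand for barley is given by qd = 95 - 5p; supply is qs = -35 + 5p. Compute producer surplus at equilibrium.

Equilibrium: 95 - 5p = -35 + 5p gives p* = 13, q* = 30.
Supply starts at p = 7 (where qs = 0).
PS = ½(13 − 7)(30) = 90.

Producer surplus = 90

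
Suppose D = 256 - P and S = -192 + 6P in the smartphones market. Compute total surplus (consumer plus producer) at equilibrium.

Equilibrium: 256 - P = -192 + 6P gives P* = 64, Q* = 192.
Demand choke price: P = 256; supply starts at P = 32.
CS = ½(256 − 64)(192) = 18432; PS = ½(64 − 32)(192) = 3072.

Total surplus = 21504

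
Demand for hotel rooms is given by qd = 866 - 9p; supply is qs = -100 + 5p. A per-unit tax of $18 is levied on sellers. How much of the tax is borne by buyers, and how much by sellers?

Pre-tax equilibrium: p* = 69, q* = 245.
Tax on sellers shifts supply to qs = -100 + 5(p − 18) = -190 + 5p.
866 - 9p = -190 + 5p gives buyer price pb = 528/7; sellers receive ps = 528/7 − 18 = 402/7.
New quantity: q = 866 − 9(528/7) = 1310/7.
Buyer burden = 528/7 − 69 = 45/7; seller burden = 69 − 402/7 = 81/7.

Buyers bear 45/7, sellers bear 81/7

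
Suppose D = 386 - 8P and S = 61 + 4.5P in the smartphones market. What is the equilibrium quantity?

Set D = S: 386 - 8P = 61 + 4.5P.
325 = 12.5P, so P* = 26.
Q* = 386 − 8(26) = 178.

Q* = 178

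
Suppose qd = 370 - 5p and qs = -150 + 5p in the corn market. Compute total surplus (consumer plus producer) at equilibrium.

Total surplus = 2420

Equilibrium: 370 - 5p = -150 + 5p gives p* = 52, q* = 110.
Demand choke price: p = 74; supply starts at p = 30.
CS = ½(74 − 52)(110) = 1210; PS = ½(52 − 30)(110) = 1210.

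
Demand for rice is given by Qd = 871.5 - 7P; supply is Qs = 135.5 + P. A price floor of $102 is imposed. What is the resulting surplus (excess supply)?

Equilibrium price would be P* = 92, so the floor at 102 binds.
At P = 102: Qd = 157.5, Qs = 237.5.
Surplus = 237.5 − 157.5 = 80.

Surplus = 80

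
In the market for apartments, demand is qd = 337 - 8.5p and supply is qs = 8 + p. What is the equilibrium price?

Set qd = qs: 337 - 8.5p = 8 + p.
329 = 9.5p, so p* = 658/19.
q* = 337 − 8.5(658/19) = 810/19.

p* = 658/19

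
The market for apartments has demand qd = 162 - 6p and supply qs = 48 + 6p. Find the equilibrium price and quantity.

Set qd = qs: 162 - 6p = 48 + 6p.
114 = 12p, so p* = 9.5.
q* = 162 − 6(9.5) = 105.

p* = 9.5, q* = 105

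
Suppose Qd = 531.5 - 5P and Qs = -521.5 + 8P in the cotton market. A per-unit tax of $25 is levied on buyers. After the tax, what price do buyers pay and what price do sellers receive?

Pre-tax equilibrium: P* = 81, Q* = 126.5.
Tax on buyers shifts demand to Qd = 531.5 − 5(P + 25) = 406.5 - 5P.
406.5 - 5P = -521.5 + 8P gives seller price Ps = 928/13; buyers pay Pb = 928/13 + 25 = 1253/13.
New quantity: Q = 531.5 − 5(1253/13) = 1289/26.

Buyers pay 1253/13, sellers receive 928/13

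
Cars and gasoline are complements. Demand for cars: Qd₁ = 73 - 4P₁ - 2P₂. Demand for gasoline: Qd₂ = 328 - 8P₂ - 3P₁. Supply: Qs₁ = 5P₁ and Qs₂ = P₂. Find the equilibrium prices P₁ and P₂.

P₁ = 1/75, P₂ = 36.44

Market 1: 73 - 4P₁ - 2P₂ = 5P₁ → 9P₁ + 2P₂ = 73.
Market 2: 9P₂ + 3P₁ = 328.
Eliminating P₂: 9×(1) − 2×(2) gives 75P₁ = 1, so P₁ = 1/75.
Back-substitute into (2): P₂ = (328 − 3×1/75) / 9 = 36.44.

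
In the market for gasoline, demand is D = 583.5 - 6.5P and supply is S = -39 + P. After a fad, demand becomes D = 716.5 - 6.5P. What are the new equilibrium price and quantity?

P' = 1511/15, Q' = 926/15

Original equilibrium: P* = 83, Q* = 44.
New equilibrium: 716.5 - 6.5P = -39 + P, so 755.5 = 7.5P and P' = 1511/15; Q' = 716.5 − 6.5(1511/15) = 926/15.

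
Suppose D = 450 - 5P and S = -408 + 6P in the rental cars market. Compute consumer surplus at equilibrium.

Consumer surplus = 360

Equilibrium: 450 - 5P = -408 + 6P gives P* = 78, Q* = 60.
Demand choke price (D = 0): P = 90.
CS = ½(90 − 78)(60) = 360.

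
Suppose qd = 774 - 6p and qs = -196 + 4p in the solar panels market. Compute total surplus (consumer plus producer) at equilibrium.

Equilibrium: 774 - 6p = -196 + 4p gives p* = 97, q* = 192.
Demand choke price: p = 129; supply starts at p = 49.
CS = ½(129 − 97)(192) = 3072; PS = ½(97 − 49)(192) = 4608.

Total surplus = 7680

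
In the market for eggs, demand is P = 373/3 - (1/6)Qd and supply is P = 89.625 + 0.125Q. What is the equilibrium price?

Set the two price expressions equal: 373/3 - (1/6)Q = 89.625 + 0.125Q.
833/24 = (7/24)Q, so Q* = 119.
P* = 373/3 − (1/6)(119) = 104.5.

P* = 104.5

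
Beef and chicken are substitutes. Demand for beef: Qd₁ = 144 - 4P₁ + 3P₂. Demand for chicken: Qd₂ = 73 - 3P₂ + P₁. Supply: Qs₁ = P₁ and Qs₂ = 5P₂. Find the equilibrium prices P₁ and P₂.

Market 1: 144 - 4P₁ + 3P₂ = P₁ → 5P₁ - 3P₂ = 144.
Market 2: 8P₂ - P₁ = 73.
Eliminating P₂: 8×(1) + 3×(2) gives 37P₁ = 1371, so P₁ = 1371/37.
Back-substitute into (2): P₂ = (73 + 1×1371/37) / 8 = 509/37.

P₁ = 1371/37, P₂ = 509/37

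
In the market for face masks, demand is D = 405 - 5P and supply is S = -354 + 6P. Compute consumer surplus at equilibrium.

Equilibrium: 405 - 5P = -354 + 6P gives P* = 69, Q* = 60.
Demand choke price (D = 0): P = 81.
CS = ½(81 − 69)(60) = 360.

Consumer surplus = 360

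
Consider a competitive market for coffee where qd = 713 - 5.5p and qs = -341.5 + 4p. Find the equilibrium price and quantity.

Set qd = qs: 713 - 5.5p = -341.5 + 4p.
1054.5 = 9.5p, so p* = 111.
q* = 713 − 5.5(111) = 102.5.

p* = 111, q* = 102.5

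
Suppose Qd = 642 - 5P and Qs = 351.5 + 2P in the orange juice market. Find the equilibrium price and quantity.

Set Qd = Qs: 642 - 5P = 351.5 + 2P.
290.5 = 7P, so P* = 41.5.
Q* = 642 − 5(41.5) = 434.5.

P* = 41.5, Q* = 434.5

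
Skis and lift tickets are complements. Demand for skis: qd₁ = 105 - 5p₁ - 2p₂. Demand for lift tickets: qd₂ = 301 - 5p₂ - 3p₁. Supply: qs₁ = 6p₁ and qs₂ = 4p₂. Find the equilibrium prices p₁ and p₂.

Market 1: 105 - 5p₁ - 2p₂ = 6p₁ → 11p₁ + 2p₂ = 105.
Market 2: 9p₂ + 3p₁ = 301.
Eliminating p₂: 9×(1) − 2×(2) gives 93p₁ = 343, so p₁ = 343/93.
Back-substitute into (2): p₂ = (301 − 3×343/93) / 9 = 2996/93.

p₁ = 343/93, p₂ = 2996/93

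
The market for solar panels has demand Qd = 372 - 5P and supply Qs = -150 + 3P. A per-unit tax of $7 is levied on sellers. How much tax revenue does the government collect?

Tax revenue = 228.375

Pre-tax equilibrium: P* = 65.25, Q* = 45.75.
Tax on sellers shifts supply to Qs = -150 + 3(P − 7) = -171 + 3P.
372 - 5P = -171 + 3P gives buyer price Pb = 67.875; sellers receive Ps = 67.875 − 7 = 60.875.
New quantity: Q = 372 − 5(67.875) = 32.625.
Revenue = 7 × 32.625 = 228.375.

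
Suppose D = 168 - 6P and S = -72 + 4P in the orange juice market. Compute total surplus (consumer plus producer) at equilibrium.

Equilibrium: 168 - 6P = -72 + 4P gives P* = 24, Q* = 24.
Demand choke price: P = 28; supply starts at P = 18.
CS = ½(28 − 24)(24) = 48; PS = ½(24 − 18)(24) = 72.

Total surplus = 120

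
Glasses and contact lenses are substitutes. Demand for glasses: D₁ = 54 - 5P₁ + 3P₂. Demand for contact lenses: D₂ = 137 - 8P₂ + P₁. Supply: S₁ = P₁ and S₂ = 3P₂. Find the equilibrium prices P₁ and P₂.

Market 1: 54 - 5P₁ + 3P₂ = P₁ → 6P₁ - 3P₂ = 54.
Market 2: 11P₂ - P₁ = 137.
Eliminating P₂: 11×(1) + 3×(2) gives 63P₁ = 1005, so P₁ = 335/21.
Back-substitute into (2): P₂ = (137 + 1×335/21) / 11 = 292/21.

P₁ = 335/21, P₂ = 292/21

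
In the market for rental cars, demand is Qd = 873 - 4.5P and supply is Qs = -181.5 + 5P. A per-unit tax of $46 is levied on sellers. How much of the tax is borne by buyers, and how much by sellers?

Pre-tax equilibrium: P* = 111, Q* = 373.5.
Tax on sellers shifts supply to Qs = -181.5 + 5(P − 46) = -411.5 + 5P.
873 - 4.5P = -411.5 + 5P gives buyer price Pb = 2569/19; sellers receive Ps = 2569/19 − 46 = 1695/19.
New quantity: Q = 873 − 4.5(2569/19) = 10053/38.
Buyer burden = 2569/19 − 111 = 460/19; seller burden = 111 − 1695/19 = 414/19.

Buyers bear 460/19, sellers bear 414/19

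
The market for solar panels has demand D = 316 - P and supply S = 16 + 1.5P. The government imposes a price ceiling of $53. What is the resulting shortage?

Shortage = 167.5

Equilibrium price would be P* = 120, so the ceiling at 53 binds.
At P = 53: D = 316 − 1(53) = 263, S = 16 + 1.5(53) = 95.5.
Shortage = 263 − 95.5 = 167.5.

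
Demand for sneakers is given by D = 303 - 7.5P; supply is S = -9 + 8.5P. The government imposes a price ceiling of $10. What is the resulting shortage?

Equilibrium price would be P* = 19.5, so the ceiling at 10 binds.
At P = 10: D = 303 − 7.5(10) = 228, S = -9 + 8.5(10) = 76.
Shortage = 228 − 76 = 152.

Shortage = 152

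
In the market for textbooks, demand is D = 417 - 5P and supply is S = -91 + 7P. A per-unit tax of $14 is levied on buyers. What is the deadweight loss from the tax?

Pre-tax equilibrium: P* = 127/3, Q* = 616/3.
Tax on buyers shifts demand to D = 417 − 5(P + 14) = 347 - 5P.
347 - 5P = -91 + 7P gives seller price Ps = 36.5; buyers pay Pb = 36.5 + 14 = 50.5.
New quantity: Q = 417 − 5(50.5) = 164.5.
DWL = ½ × 14 × (616/3 − 164.5) = 1715/6.

Deadweight loss = 1715/6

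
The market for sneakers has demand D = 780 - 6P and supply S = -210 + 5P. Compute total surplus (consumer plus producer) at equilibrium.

Total surplus = 10560

Equilibrium: 780 - 6P = -210 + 5P gives P* = 90, Q* = 240.
Demand choke price: P = 130; supply starts at P = 42.
CS = ½(130 − 90)(240) = 4800; PS = ½(90 − 42)(240) = 5760.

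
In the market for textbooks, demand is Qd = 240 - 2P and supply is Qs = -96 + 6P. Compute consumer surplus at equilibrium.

Consumer surplus = 6084

Equilibrium: 240 - 2P = -96 + 6P gives P* = 42, Q* = 156.
Demand choke price (Qd = 0): P = 120.
CS = ½(120 − 42)(156) = 6084.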